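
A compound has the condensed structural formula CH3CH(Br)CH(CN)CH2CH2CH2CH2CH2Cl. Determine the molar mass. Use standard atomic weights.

252.58 g/mol

Element totals:
  C: 9
  H: 15
  Br: 1
  Cl: 1
  N: 1
Molecular formula: C9H15BrClN.
  M = 9(12.011) + 15(1.008) + 79.904 + 35.45 + 14.007
    = 108.099 + 15.120 + 79.904 + 35.450 + 14.007 = 252.580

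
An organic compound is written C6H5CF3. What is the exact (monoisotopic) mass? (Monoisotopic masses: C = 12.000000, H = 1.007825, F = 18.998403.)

Element totals:
  C: 7
  H: 5
  F: 3
Molecular formula: C7H5F3.
  M = 7(12.0) + 5(1.007825) + 3(18.998403)
    = 84.000000 + 5.039125 + 56.995209 = 146.034334

146.0343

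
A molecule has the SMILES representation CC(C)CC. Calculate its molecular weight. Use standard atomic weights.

72.15 g/mol

Atom tally by fragment:
  CH3 → C:1 H:3
  CH(CH3) → C:2 H:4
  CH2 → C:1 H:2
  CH3 → C:1 H:3
Element totals:
  C: 5
  H: 12
Molecular formula: C5H12.
  M = 5(12.011) + 12(1.008)
    = 60.055 + 12.096 = 72.151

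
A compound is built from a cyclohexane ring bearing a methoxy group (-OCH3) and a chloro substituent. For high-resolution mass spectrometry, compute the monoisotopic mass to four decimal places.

148.0655

Atom tally by fragment:
  cyclohexane ring core → C:6 H:12
  (− 2 ring H displaced by substituents)
  + OCH3 → C:1 H:3 O:1
  + Cl → Cl:1
Element totals:
  C: 7
  H: 13
  Cl: 1
  O: 1
Molecular formula: C7H13ClO.
  M = 7(12.0) + 13(1.007825) + 34.968853 + 15.994915
    = 84.000000 + 13.101725 + 34.968853 + 15.994915 = 148.065493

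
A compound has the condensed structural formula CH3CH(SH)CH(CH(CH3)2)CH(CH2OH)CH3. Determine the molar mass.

Element totals:
  C: 9
  H: 20
  O: 1
  S: 1
Molecular formula: C9H20OS.
  M = 9(12.011) + 20(1.008) + 15.999 + 32.06
    = 108.099 + 20.160 + 15.999 + 32.060 = 176.318

176.32 g/mol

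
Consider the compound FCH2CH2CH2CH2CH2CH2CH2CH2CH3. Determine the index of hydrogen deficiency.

Atom tally by fragment:
  FCH2 → C:1 H:2 F:1
  CH2 → C:1 H:2
  CH2 → C:1 H:2
  CH2 → C:1 H:2
  CH2 → C:1 H:2
  CH2 → C:1 H:2
  CH2 → C:1 H:2
  CH2 → C:1 H:2
  CH3 → C:1 H:3
Element totals:
  C: 9
  H: 19
  F: 1
Molecular formula: C9H19F.
DoU = (2C + 2 + N − H − X) / 2 = (2·9 + 2 + 0 − 19 − 1) / 2 = 0.

0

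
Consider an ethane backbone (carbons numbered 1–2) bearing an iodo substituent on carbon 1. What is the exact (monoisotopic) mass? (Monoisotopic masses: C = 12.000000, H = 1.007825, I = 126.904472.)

155.9436

Atom tally by fragment:
  ICH2 → C:1 H:2 I:1
  CH3 → C:1 H:3
Element totals:
  C: 2
  H: 5
  I: 1
Molecular formula: C2H5I.
  M = 2(12.0) + 5(1.007825) + 126.904472
    = 24.000000 + 5.039125 + 126.904472 = 155.943597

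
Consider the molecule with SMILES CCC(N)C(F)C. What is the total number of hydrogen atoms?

12

Atom tally by fragment:
  CH3 → C:1 H:3
  CH2 → C:1 H:2
  CH(NH2) → C:1 H:3 N:1
  CH(F) → C:1 H:1 F:1
  CH3 → C:1 H:3
Element totals:
  C: 5
  H: 12
  F: 1
  N: 1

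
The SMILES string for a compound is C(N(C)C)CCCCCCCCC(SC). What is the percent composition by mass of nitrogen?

Atom tally by fragment:
  (CH3)2NCH2 → C:3 H:8 N:1
  CH2 → C:1 H:2
  CH2 → C:1 H:2
  CH2 → C:1 H:2
  CH2 → C:1 H:2
  CH2 → C:1 H:2
  CH2 → C:1 H:2
  CH2 → C:1 H:2
  CH2 → C:1 H:2
  CH2SCH3 → C:2 H:5 S:1
Element totals:
  C: 13
  H: 29
  N: 1
  S: 1
Molecular formula: C13H29NS.
Molar mass = 231.442 g/mol.
Mass from N: 1 × 14.007 = 14.007 g/mol.
%N = 14.007 / 231.442 × 100 = 6.05%.

6.05%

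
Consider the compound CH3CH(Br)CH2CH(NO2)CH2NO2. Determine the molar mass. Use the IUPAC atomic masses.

Atom tally by fragment:
  CH3 → C:1 H:3
  CH(Br) → C:1 H:1 Br:1
  CH2 → C:1 H:2
  CH(NO2) → C:1 H:1 N:1 O:2
  CH2NO2 → C:1 H:2 N:1 O:2
Element totals:
  C: 5
  H: 9
  Br: 1
  N: 2
  O: 4
Molecular formula: C5H9BrN2O4.
  M = 5(12.011) + 9(1.008) + 79.904 + 2(14.007) + 4(15.999)
    = 60.055 + 9.072 + 79.904 + 28.014 + 63.996 = 241.041

241.04 g/mol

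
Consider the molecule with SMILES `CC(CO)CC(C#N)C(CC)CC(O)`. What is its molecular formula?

Atom tally by fragment:
  CH3 → C:1 H:3
  CH(CH2OH) → C:2 H:4 O:1
  CH2 → C:1 H:2
  CH(CN) → C:2 H:1 N:1
  CH(C2H5) → C:3 H:6
  CH2 → C:1 H:2
  CH2OH → C:1 H:3 O:1
Element totals:
  C: 11
  H: 21
  N: 1
  O: 2

C11H21NO2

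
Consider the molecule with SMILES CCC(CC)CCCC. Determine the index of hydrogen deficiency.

0

Atom tally by fragment:
  CH3 → C:1 H:3
  CH2 → C:1 H:2
  CH(C2H5) → C:3 H:6
  CH2 → C:1 H:2
  CH2 → C:1 H:2
  CH2 → C:1 H:2
  CH3 → C:1 H:3
Element totals:
  C: 9
  H: 20
Molecular formula: C9H20.
DoU = (2C + 2 + N − H − X) / 2 = (2·9 + 2 + 0 − 20 − 0) / 2 = 0.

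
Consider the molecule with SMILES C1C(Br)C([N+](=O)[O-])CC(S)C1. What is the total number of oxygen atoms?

2

Atom tally by fragment:
  cyclohexane ring core → C:6 H:12
  (− 3 ring H displaced by substituents)
  + Br → Br:1
  + NO2 → N:1 O:2
  + SH → S:1 H:1
Element totals:
  C: 6
  H: 10
  Br: 1
  N: 1
  O: 2
  S: 1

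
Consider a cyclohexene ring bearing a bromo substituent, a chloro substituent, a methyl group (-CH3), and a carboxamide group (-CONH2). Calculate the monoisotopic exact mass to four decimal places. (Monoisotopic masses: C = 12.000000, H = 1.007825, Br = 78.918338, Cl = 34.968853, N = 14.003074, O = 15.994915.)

Atom tally by fragment:
  cyclohexene ring core → C:6 H:10
  (− 4 ring H displaced by substituents)
  + Br → Br:1
  + Cl → Cl:1
  + CH3 → C:1 H:3
  + CONH2 → C:1 H:2 O:1 N:1
Element totals:
  C: 8
  H: 11
  Br: 1
  Cl: 1
  N: 1
  O: 1
Molecular formula: C8H11BrClNO.
  M = 8(12.0) + 11(1.007825) + 78.918338 + 34.968853 + 14.003074 + 15.994915
    = 96.000000 + 11.086075 + 78.918338 + 34.968853 + 14.003074 + 15.994915 = 250.971255

250.9713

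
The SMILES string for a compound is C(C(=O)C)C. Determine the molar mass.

Atom tally by fragment:
  CH3COCH2 → C:3 H:5 O:1
  CH3 → C:1 H:3
Element totals:
  C: 4
  H: 8
  O: 1
Molecular formula: C4H8O.
  M = 4(12.011) + 8(1.008) + 15.999
    = 48.044 + 8.064 + 15.999 = 72.107

72.11 g/mol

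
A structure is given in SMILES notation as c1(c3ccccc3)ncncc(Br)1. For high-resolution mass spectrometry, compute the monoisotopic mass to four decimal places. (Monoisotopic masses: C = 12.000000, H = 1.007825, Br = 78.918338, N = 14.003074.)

Atom tally by fragment:
  pyrimidine ring core → C:4 H:4 N:2
  (− 2 ring H displaced by substituents)
  + C6H5 → C:6 H:5
  + Br → Br:1
Element totals:
  C: 10
  H: 7
  Br: 1
  N: 2
Molecular formula: C10H7BrN2.
  M = 10(12.0) + 7(1.007825) + 78.918338 + 2(14.003074)
    = 120.000000 + 7.054775 + 78.918338 + 28.006148 = 233.979261

233.9793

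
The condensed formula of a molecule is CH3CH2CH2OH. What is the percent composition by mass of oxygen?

26.62%

Atom tally by fragment:
  CH3 → C:1 H:3
  CH2 → C:1 H:2
  CH2OH → C:1 H:3 O:1
Element totals:
  C: 3
  H: 8
  O: 1
Molecular formula: C3H8O.
Molar mass = 60.096 g/mol.
Mass from O: 1 × 15.999 = 15.999 g/mol.
%O = 15.999 / 60.096 × 100 = 26.62%.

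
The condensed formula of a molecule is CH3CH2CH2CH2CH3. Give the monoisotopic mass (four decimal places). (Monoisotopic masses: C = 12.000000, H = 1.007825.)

Atom tally by fragment:
  CH3 → C:1 H:3
  CH2 → C:1 H:2
  CH2 → C:1 H:2
  CH2 → C:1 H:2
  CH3 → C:1 H:3
Element totals:
  C: 5
  H: 12
Molecular formula: C5H12.
  M = 5(12.0) + 12(1.007825)
    = 60.000000 + 12.093900 = 72.093900

72.0939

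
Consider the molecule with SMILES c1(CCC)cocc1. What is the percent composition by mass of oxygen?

14.52%

Atom tally by fragment:
  furan ring core → C:4 H:4 O:1
  (− 1 ring H displaced by substituents)
  + CH2CH2CH3 → C:3 H:7
Element totals:
  C: 7
  H: 10
  O: 1
Molecular formula: C7H10O.
Molar mass = 110.156 g/mol.
Mass from O: 1 × 15.999 = 15.999 g/mol.
%O = 15.999 / 110.156 × 100 = 14.52%.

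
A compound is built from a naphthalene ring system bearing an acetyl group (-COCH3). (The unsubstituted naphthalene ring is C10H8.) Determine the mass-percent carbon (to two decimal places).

Atom tally by fragment:
  naphthalene ring system core → C:10 H:8
  (− 1 ring H displaced by substituents)
  + COCH3 → C:2 H:3 O:1
Element totals:
  C: 12
  H: 10
  O: 1
Molecular formula: C12H10O.
Molar mass = 170.211 g/mol.
Mass from C: 12 × 12.011 = 144.132 g/mol.
%C = 144.132 / 170.211 × 100 = 84.68%.

84.68%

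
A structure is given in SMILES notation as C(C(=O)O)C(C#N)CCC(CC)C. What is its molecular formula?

Atom tally by fragment:
  HOOCCH2 → C:2 H:3 O:2
  CH(CN) → C:2 H:1 N:1
  CH2 → C:1 H:2
  CH2 → C:1 H:2
  CH(C2H5) → C:3 H:6
  CH3 → C:1 H:3
Element totals:
  C: 10
  H: 17
  N: 1
  O: 2

C10H17NO2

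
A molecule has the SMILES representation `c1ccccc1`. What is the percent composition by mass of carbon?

Atom tally by fragment:
  benzene ring core → C:6 H:6
Element totals:
  C: 6
  H: 6
Molecular formula: C6H6.
Molar mass = 78.114 g/mol.
Mass from C: 6 × 12.011 = 72.066 g/mol.
%C = 72.066 / 78.114 × 100 = 92.26%.

92.26%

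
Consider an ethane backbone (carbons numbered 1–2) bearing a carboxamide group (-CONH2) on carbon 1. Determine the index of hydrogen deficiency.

Atom tally by fragment:
  H2NOCCH2 → C:2 H:4 O:1 N:1
  CH3 → C:1 H:3
Element totals:
  C: 3
  H: 7
  N: 1
  O: 1
Molecular formula: C3H7NO.
DoU = (2C + 2 + N − H − X) / 2 = (2·3 + 2 + 1 − 7 − 0) / 2 = 1.

1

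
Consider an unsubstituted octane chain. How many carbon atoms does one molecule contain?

8

Atom tally by fragment:
  CH3 → C:1 H:3
  CH2 → C:1 H:2
  CH2 → C:1 H:2
  CH2 → C:1 H:2
  CH2 → C:1 H:2
  CH2 → C:1 H:2
  CH2 → C:1 H:2
  CH3 → C:1 H:3
Element totals:
  C: 8
  H: 18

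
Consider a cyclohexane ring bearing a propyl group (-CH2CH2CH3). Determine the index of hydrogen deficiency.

Atom tally by fragment:
  cyclohexane ring core → C:6 H:12
  (− 1 ring H displaced by substituents)
  + CH2CH2CH3 → C:3 H:7
Element totals:
  C: 9
  H: 18
Molecular formula: C9H18.
DoU = (2C + 2 + N − H − X) / 2 = (2·9 + 2 + 0 − 18 − 0) / 2 = 1.

1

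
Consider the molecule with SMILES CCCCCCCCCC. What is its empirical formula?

Atom tally by fragment:
  CH3 → C:1 H:3
  CH2 → C:1 H:2
  CH2 → C:1 H:2
  CH2 → C:1 H:2
  CH2 → C:1 H:2
  CH2 → C:1 H:2
  CH2 → C:1 H:2
  CH2 → C:1 H:2
  CH2 → C:1 H:2
  CH3 → C:1 H:3
Element totals:
  C: 10
  H: 22
Molecular formula: C10H22.
gcd of subscripts = 2; dividing each by 2:
  C: 10/2 = 5
  H: 22/2 = 11

C5H11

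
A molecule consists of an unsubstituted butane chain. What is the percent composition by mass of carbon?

82.66%

Atom tally by fragment:
  CH3 → C:1 H:3
  CH2 → C:1 H:2
  CH2 → C:1 H:2
  CH3 → C:1 H:3
Element totals:
  C: 4
  H: 10
Molecular formula: C4H10.
Molar mass = 58.124 g/mol.
Mass from C: 4 × 12.011 = 48.044 g/mol.
%C = 48.044 / 58.124 × 100 = 82.66%.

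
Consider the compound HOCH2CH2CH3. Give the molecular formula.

C3H8O

Element totals:
  C: 3
  H: 8
  O: 1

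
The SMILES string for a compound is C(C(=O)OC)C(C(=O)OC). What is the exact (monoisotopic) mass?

146.0579

Atom tally by fragment:
  CH3OOCCH2 → C:3 H:5 O:2
  CH2COOCH3 → C:3 H:5 O:2
Element totals:
  C: 6
  H: 10
  O: 4
Molecular formula: C6H10O4.
  M = 6(12.0) + 10(1.007825) + 4(15.994915)
    = 72.000000 + 10.078250 + 63.979660 = 146.057910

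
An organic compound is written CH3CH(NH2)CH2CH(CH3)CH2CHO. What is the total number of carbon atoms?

7

Atom tally by fragment:
  CH3 → C:1 H:3
  CH(NH2) → C:1 H:3 N:1
  CH2 → C:1 H:2
  CH(CH3) → C:2 H:4
  CH2CHO → C:2 H:3 O:1
Element totals:
  C: 7
  H: 15
  N: 1
  O: 1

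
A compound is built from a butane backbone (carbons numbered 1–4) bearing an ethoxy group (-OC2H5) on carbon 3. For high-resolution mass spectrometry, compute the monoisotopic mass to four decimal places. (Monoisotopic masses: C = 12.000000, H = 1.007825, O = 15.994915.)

102.1045

Atom tally by fragment:
  CH3 → C:1 H:3
  CH2 → C:1 H:2
  CH(OC2H5) → C:3 H:6 O:1
  CH3 → C:1 H:3
Element totals:
  C: 6
  H: 14
  O: 1
Molecular formula: C6H14O.
  M = 6(12.0) + 14(1.007825) + 15.994915
    = 72.000000 + 14.109550 + 15.994915 = 102.104465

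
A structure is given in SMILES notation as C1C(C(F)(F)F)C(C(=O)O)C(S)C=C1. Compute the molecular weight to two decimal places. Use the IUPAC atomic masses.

Atom tally by fragment:
  cyclohexene ring core → C:6 H:10
  (− 3 ring H displaced by substituents)
  + CF3 → C:1 F:3
  + COOH → C:1 H:1 O:2
  + SH → S:1 H:1
Element totals:
  C: 8
  H: 9
  F: 3
  O: 2
  S: 1
Molecular formula: C8H9F3O2S.
  M = 8(12.011) + 9(1.008) + 3(18.998) + 2(15.999) + 32.06
    = 96.088 + 9.072 + 56.994 + 31.998 + 32.060 = 226.212

226.21 g/mol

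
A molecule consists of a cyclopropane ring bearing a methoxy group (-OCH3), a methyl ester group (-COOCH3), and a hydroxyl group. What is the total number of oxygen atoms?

4

Atom tally by fragment:
  cyclopropane ring core → C:3 H:6
  (− 3 ring H displaced by substituents)
  + OCH3 → C:1 H:3 O:1
  + COOCH3 → C:2 H:3 O:2
  + OH → O:1 H:1
Element totals:
  C: 6
  H: 10
  O: 4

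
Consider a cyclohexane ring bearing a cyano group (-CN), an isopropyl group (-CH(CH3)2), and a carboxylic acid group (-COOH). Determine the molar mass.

Atom tally by fragment:
  cyclohexane ring core → C:6 H:12
  (− 3 ring H displaced by substituents)
  + CN → C:1 N:1
  + CH(CH3)2 → C:3 H:7
  + COOH → C:1 H:1 O:2
Element totals:
  C: 11
  H: 17
  N: 1
  O: 2
Molecular formula: C11H17NO2.
  M = 11(12.011) + 17(1.008) + 14.007 + 2(15.999)
    = 132.121 + 17.136 + 14.007 + 31.998 = 195.262

195.26 g/mol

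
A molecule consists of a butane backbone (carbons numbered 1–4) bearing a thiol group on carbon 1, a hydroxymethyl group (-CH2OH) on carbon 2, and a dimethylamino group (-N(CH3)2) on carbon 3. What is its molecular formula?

Atom tally by fragment:
  HSCH2 → C:1 H:3 S:1
  CH(CH2OH) → C:2 H:4 O:1
  CH(N(CH3)2) → C:3 H:7 N:1
  CH3 → C:1 H:3
Element totals:
  C: 7
  H: 17
  N: 1
  O: 1
  S: 1

C7H17NOS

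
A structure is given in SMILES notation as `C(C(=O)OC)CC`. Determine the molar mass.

Atom tally by fragment:
  CH3OOCCH2 → C:3 H:5 O:2
  CH2 → C:1 H:2
  CH3 → C:1 H:3
Element totals:
  C: 5
  H: 10
  O: 2
Molecular formula: C5H10O2.
  M = 5(12.011) + 10(1.008) + 2(15.999)
    = 60.055 + 10.080 + 31.998 = 102.133

102.13 g/mol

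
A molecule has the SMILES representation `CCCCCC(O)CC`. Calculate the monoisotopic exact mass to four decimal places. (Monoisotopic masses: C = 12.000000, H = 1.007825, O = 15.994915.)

Atom tally by fragment:
  CH3 → C:1 H:3
  CH2 → C:1 H:2
  CH2 → C:1 H:2
  CH2 → C:1 H:2
  CH2 → C:1 H:2
  CH(OH) → C:1 H:2 O:1
  CH2 → C:1 H:2
  CH3 → C:1 H:3
Element totals:
  C: 8
  H: 18
  O: 1
Molecular formula: C8H18O.
  M = 8(12.0) + 18(1.007825) + 15.994915
    = 96.000000 + 18.140850 + 15.994915 = 130.135765

130.1358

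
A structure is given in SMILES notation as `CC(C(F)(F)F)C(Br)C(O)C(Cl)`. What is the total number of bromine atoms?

Atom tally by fragment:
  CH3 → C:1 H:3
  CH(CF3) → C:2 H:1 F:3
  CH(Br) → C:1 H:1 Br:1
  CH(OH) → C:1 H:2 O:1
  CH2Cl → C:1 H:2 Cl:1
Element totals:
  C: 6
  H: 9
  Br: 1
  Cl: 1
  F: 3
  O: 1

1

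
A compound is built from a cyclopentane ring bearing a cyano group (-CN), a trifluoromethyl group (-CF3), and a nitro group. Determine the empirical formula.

C7H7F3N2O2

Atom tally by fragment:
  cyclopentane ring core → C:5 H:10
  (− 3 ring H displaced by substituents)
  + CN → C:1 N:1
  + CF3 → C:1 F:3
  + NO2 → N:1 O:2
Element totals:
  C: 7
  H: 7
  F: 3
  N: 2
  O: 2
Molecular formula: C7H7F3N2O2.
gcd of subscripts (7, 3, 7, 2, 2) = 1, so the empirical formula equals the molecular formula.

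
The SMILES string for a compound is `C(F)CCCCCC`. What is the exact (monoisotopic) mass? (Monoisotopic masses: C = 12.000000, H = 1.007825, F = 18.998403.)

118.1158

Atom tally by fragment:
  FCH2 → C:1 H:2 F:1
  CH2 → C:1 H:2
  CH2 → C:1 H:2
  CH2 → C:1 H:2
  CH2 → C:1 H:2
  CH2 → C:1 H:2
  CH3 → C:1 H:3
Element totals:
  C: 7
  H: 15
  F: 1
Molecular formula: C7H15F.
  M = 7(12.0) + 15(1.007825) + 18.998403
    = 84.000000 + 15.117375 + 18.998403 = 118.115778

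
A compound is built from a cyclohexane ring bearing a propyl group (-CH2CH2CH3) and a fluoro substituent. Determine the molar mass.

Atom tally by fragment:
  cyclohexane ring core → C:6 H:12
  (− 2 ring H displaced by substituents)
  + CH2CH2CH3 → C:3 H:7
  + F → F:1
Element totals:
  C: 9
  H: 17
  F: 1
Molecular formula: C9H17F.
  M = 9(12.011) + 17(1.008) + 18.998
    = 108.099 + 17.136 + 18.998 = 144.233

144.23 g/mol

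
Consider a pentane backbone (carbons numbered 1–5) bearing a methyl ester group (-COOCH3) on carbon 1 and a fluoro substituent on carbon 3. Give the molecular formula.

Atom tally by fragment:
  CH3OOCCH2 → C:3 H:5 O:2
  CH2 → C:1 H:2
  CH(F) → C:1 H:1 F:1
  CH2 → C:1 H:2
  CH3 → C:1 H:3
Element totals:
  C: 7
  H: 13
  F: 1
  O: 2

C7H13FO2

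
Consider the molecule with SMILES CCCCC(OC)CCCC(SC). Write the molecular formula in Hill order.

Atom tally by fragment:
  CH3 → C:1 H:3
  CH2 → C:1 H:2
  CH2 → C:1 H:2
  CH2 → C:1 H:2
  CH(OCH3) → C:2 H:4 O:1
  CH2 → C:1 H:2
  CH2 → C:1 H:2
  CH2 → C:1 H:2
  CH2SCH3 → C:2 H:5 S:1
Element totals:
  C: 11
  H: 24
  O: 1
  S: 1

C11H24OS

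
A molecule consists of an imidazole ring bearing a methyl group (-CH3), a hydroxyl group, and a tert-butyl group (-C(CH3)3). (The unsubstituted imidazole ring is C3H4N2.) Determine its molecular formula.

C8H14N2O

Atom tally by fragment:
  imidazole ring core → C:3 H:4 N:2
  (− 3 ring H displaced by substituents)
  + CH3 → C:1 H:3
  + OH → O:1 H:1
  + C(CH3)3 → C:4 H:9
Element totals:
  C: 8
  H: 14
  N: 2
  O: 1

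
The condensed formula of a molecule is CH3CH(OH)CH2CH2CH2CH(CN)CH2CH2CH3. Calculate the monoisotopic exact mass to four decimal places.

Atom tally by fragment:
  CH3 → C:1 H:3
  CH(OH) → C:1 H:2 O:1
  CH2 → C:1 H:2
  CH2 → C:1 H:2
  CH2 → C:1 H:2
  CH(CN) → C:2 H:1 N:1
  CH2 → C:1 H:2
  CH2 → C:1 H:2
  CH3 → C:1 H:3
Element totals:
  C: 10
  H: 19
  N: 1
  O: 1
Molecular formula: C10H19NO.
  M = 10(12.0) + 19(1.007825) + 14.003074 + 15.994915
    = 120.000000 + 19.148675 + 14.003074 + 15.994915 = 169.146664

169.1467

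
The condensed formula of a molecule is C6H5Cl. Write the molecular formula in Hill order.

Atom tally by fragment:
  benzene ring core → C:6 H:6
  (− 1 ring H displaced by substituents)
  + Cl → Cl:1
Element totals:
  C: 6
  H: 5
  Cl: 1

C6H5Cl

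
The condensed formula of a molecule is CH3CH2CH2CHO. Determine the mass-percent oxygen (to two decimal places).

22.19%

Atom tally by fragment:
  CH3 → C:1 H:3
  CH2 → C:1 H:2
  CH2CHO → C:2 H:3 O:1
Element totals:
  C: 4
  H: 8
  O: 1
Molecular formula: C4H8O.
Molar mass = 72.107 g/mol.
Mass from O: 1 × 15.999 = 15.999 g/mol.
%O = 15.999 / 72.107 × 100 = 22.19%.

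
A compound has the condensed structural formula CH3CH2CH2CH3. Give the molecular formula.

C4H10

Element totals:
  C: 4
  H: 10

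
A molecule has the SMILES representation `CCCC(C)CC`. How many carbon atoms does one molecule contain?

Atom tally by fragment:
  CH3 → C:1 H:3
  CH2 → C:1 H:2
  CH2 → C:1 H:2
  CH(CH3) → C:2 H:4
  CH2 → C:1 H:2
  CH3 → C:1 H:3
Element totals:
  C: 7
  H: 16

7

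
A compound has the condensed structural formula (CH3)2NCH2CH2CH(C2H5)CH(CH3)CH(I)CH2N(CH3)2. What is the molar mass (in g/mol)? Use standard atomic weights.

Atom tally by fragment:
  (CH3)2NCH2 → C:3 H:8 N:1
  CH2 → C:1 H:2
  CH(C2H5) → C:3 H:6
  CH(CH3) → C:2 H:4
  CH(I) → C:1 H:1 I:1
  CH2N(CH3)2 → C:3 H:8 N:1
Element totals:
  C: 13
  H: 29
  I: 1
  N: 2
Molecular formula: C13H29IN2.
  M = 13(12.011) + 29(1.008) + 126.904 + 2(14.007)
    = 156.143 + 29.232 + 126.904 + 28.014 = 340.293

340.29 g/mol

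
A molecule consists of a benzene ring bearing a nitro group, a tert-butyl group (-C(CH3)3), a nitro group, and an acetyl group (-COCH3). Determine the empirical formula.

C12H14N2O5

Atom tally by fragment:
  benzene ring core → C:6 H:6
  (− 4 ring H displaced by substituents)
  + NO2 → N:1 O:2
  + C(CH3)3 → C:4 H:9
  + NO2 → N:1 O:2
  + COCH3 → C:2 H:3 O:1
Element totals:
  C: 12
  H: 14
  N: 2
  O: 5
Molecular formula: C12H14N2O5.
gcd of subscripts (12, 14, 2, 5) = 1, so the empirical formula equals the molecular formula.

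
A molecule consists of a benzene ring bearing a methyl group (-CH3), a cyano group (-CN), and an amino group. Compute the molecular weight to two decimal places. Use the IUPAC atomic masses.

132.17 g/mol

Atom tally by fragment:
  benzene ring core → C:6 H:6
  (− 3 ring H displaced by substituents)
  + CH3 → C:1 H:3
  + CN → C:1 N:1
  + NH2 → N:1 H:2
Element totals:
  C: 8
  H: 8
  N: 2
Molecular formula: C8H8N2.
  M = 8(12.011) + 8(1.008) + 2(14.007)
    = 96.088 + 8.064 + 28.014 = 132.166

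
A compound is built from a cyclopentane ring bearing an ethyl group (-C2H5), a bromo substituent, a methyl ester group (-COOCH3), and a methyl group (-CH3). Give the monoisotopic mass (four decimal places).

248.0412

Atom tally by fragment:
  cyclopentane ring core → C:5 H:10
  (− 4 ring H displaced by substituents)
  + C2H5 → C:2 H:5
  + Br → Br:1
  + COOCH3 → C:2 H:3 O:2
  + CH3 → C:1 H:3
Element totals:
  C: 10
  H: 17
  Br: 1
  O: 2
Molecular formula: C10H17BrO2.
  M = 10(12.0) + 17(1.007825) + 78.918338 + 2(15.994915)
    = 120.000000 + 17.133025 + 78.918338 + 31.989830 = 248.041193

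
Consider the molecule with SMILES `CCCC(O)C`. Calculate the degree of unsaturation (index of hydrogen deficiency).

0

Atom tally by fragment:
  CH3 → C:1 H:3
  CH2 → C:1 H:2
  CH2 → C:1 H:2
  CH(OH) → C:1 H:2 O:1
  CH3 → C:1 H:3
Element totals:
  C: 5
  H: 12
  O: 1
Molecular formula: C5H12O.
DoU = (2C + 2 + N − H − X) / 2 = (2·5 + 2 + 0 − 12 − 0) / 2 = 0.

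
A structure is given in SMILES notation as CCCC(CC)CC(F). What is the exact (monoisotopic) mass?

132.1314

Atom tally by fragment:
  CH3 → C:1 H:3
  CH2 → C:1 H:2
  CH2 → C:1 H:2
  CH(C2H5) → C:3 H:6
  CH2 → C:1 H:2
  CH2F → C:1 H:2 F:1
Element totals:
  C: 8
  H: 17
  F: 1
Molecular formula: C8H17F.
  M = 8(12.0) + 17(1.007825) + 18.998403
    = 96.000000 + 17.133025 + 18.998403 = 132.131428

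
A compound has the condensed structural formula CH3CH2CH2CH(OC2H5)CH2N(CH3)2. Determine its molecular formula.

C9H21NO

Atom tally by fragment:
  CH3 → C:1 H:3
  CH2 → C:1 H:2
  CH2 → C:1 H:2
  CH(OC2H5) → C:3 H:6 O:1
  CH2N(CH3)2 → C:3 H:8 N:1
Element totals:
  C: 9
  H: 21
  N: 1
  O: 1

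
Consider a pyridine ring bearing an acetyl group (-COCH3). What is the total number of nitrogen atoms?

Atom tally by fragment:
  pyridine ring core → C:5 H:5 N:1
  (− 1 ring H displaced by substituents)
  + COCH3 → C:2 H:3 O:1
Element totals:
  C: 7
  H: 7
  N: 1
  O: 1

1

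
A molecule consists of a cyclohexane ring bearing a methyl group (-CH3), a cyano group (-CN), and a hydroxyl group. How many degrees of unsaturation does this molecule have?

3

Atom tally by fragment:
  cyclohexane ring core → C:6 H:12
  (− 3 ring H displaced by substituents)
  + CH3 → C:1 H:3
  + CN → C:1 N:1
  + OH → O:1 H:1
Element totals:
  C: 8
  H: 13
  N: 1
  O: 1
Molecular formula: C8H13NO.
DoU = (2C + 2 + N − H − X) / 2 = (2·8 + 2 + 1 − 13 − 0) / 2 = 3.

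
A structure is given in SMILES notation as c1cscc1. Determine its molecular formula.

C4H4S

Atom tally by fragment:
  thiophene ring core → C:4 H:4 S:1
Element totals:
  C: 4
  H: 4
  S: 1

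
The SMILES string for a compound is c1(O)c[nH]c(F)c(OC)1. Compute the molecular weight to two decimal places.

131.11 g/mol

Atom tally by fragment:
  pyrrole ring core → C:4 H:5 N:1
  (− 3 ring H displaced by substituents)
  + OH → O:1 H:1
  + F → F:1
  + OCH3 → C:1 H:3 O:1
Element totals:
  C: 5
  H: 6
  F: 1
  N: 1
  O: 2
Molecular formula: C5H6FNO2.
  M = 5(12.011) + 6(1.008) + 18.998 + 14.007 + 2(15.999)
    = 60.055 + 6.048 + 18.998 + 14.007 + 31.998 = 131.106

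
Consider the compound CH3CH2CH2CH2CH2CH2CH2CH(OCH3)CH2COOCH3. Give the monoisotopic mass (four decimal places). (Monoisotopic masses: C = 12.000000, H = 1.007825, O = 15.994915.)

216.1725

Element totals:
  C: 12
  H: 24
  O: 3
Molecular formula: C12H24O3.
  M = 12(12.0) + 24(1.007825) + 3(15.994915)
    = 144.000000 + 24.187800 + 47.984745 = 216.172545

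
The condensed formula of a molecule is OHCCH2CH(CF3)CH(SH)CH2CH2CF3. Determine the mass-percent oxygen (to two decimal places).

Element totals:
  C: 8
  H: 10
  F: 6
  O: 1
  S: 1
Molecular formula: C8H10F6OS.
Molar mass = 268.215 g/mol.
Mass from O: 1 × 15.999 = 15.999 g/mol.
%O = 15.999 / 268.215 × 100 = 5.96%.

5.96%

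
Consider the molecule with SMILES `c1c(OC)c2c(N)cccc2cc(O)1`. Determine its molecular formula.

C11H11NO2

Atom tally by fragment:
  naphthalene ring system core → C:10 H:8
  (− 3 ring H displaced by substituents)
  + OCH3 → C:1 H:3 O:1
  + NH2 → N:1 H:2
  + OH → O:1 H:1
Element totals:
  C: 11
  H: 11
  N: 1
  O: 2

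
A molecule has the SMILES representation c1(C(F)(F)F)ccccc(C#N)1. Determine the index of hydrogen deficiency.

6

Atom tally by fragment:
  benzene ring core → C:6 H:6
  (− 2 ring H displaced by substituents)
  + CF3 → C:1 F:3
  + CN → C:1 N:1
Element totals:
  C: 8
  H: 4
  F: 3
  N: 1
Molecular formula: C8H4F3N.
DoU = (2C + 2 + N − H − X) / 2 = (2·8 + 2 + 1 − 4 − 3) / 2 = 6.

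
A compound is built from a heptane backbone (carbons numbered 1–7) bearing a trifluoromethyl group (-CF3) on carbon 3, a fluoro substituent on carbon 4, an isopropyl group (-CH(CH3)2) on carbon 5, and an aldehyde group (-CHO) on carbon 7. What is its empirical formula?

Atom tally by fragment:
  CH3 → C:1 H:3
  CH2 → C:1 H:2
  CH(CF3) → C:2 H:1 F:3
  CH(F) → C:1 H:1 F:1
  CH(CH(CH3)2) → C:4 H:8
  CH2 → C:1 H:2
  CH2CHO → C:2 H:3 O:1
Element totals:
  C: 12
  H: 20
  F: 4
  O: 1
Molecular formula: C12H20F4O.
gcd of subscripts (12, 4, 20, 1) = 1, so the empirical formula equals the molecular formula.

C12H20F4O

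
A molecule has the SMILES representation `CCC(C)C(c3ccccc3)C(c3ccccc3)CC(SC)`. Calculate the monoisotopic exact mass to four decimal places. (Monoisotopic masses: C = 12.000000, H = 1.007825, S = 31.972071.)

312.1912

Atom tally by fragment:
  CH3 → C:1 H:3
  CH2 → C:1 H:2
  CH(CH3) → C:2 H:4
  CH(C6H5) → C:7 H:6
  CH(C6H5) → C:7 H:6
  CH2 → C:1 H:2
  CH2SCH3 → C:2 H:5 S:1
Element totals:
  C: 21
  H: 28
  S: 1
Molecular formula: C21H28S.
  M = 21(12.0) + 28(1.007825) + 31.972071
    = 252.000000 + 28.219100 + 31.972071 = 312.191171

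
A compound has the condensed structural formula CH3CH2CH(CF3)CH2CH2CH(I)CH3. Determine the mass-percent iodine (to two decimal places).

Element totals:
  C: 8
  H: 14
  F: 3
  I: 1
Molecular formula: C8H14F3I.
Molar mass = 294.098 g/mol.
Mass from I: 1 × 126.904 = 126.904 g/mol.
%I = 126.904 / 294.098 × 100 = 43.15%.

43.15%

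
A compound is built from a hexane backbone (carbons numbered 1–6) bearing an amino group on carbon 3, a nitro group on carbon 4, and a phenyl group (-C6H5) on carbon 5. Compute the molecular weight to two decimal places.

Atom tally by fragment:
  CH3 → C:1 H:3
  CH2 → C:1 H:2
  CH(NH2) → C:1 H:3 N:1
  CH(NO2) → C:1 H:1 N:1 O:2
  CH(C6H5) → C:7 H:6
  CH3 → C:1 H:3
Element totals:
  C: 12
  H: 18
  N: 2
  O: 2
Molecular formula: C12H18N2O2.
  M = 12(12.011) + 18(1.008) + 2(14.007) + 2(15.999)
    = 144.132 + 18.144 + 28.014 + 31.998 = 222.288

222.29 g/mol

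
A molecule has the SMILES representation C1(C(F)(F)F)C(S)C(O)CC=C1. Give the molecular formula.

C7H9F3OS

Atom tally by fragment:
  cyclohexene ring core → C:6 H:10
  (− 3 ring H displaced by substituents)
  + CF3 → C:1 F:3
  + SH → S:1 H:1
  + OH → O:1 H:1
Element totals:
  C: 7
  H: 9
  F: 3
  O: 1
  S: 1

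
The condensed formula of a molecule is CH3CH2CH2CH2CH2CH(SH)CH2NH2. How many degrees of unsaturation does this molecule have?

Atom tally by fragment:
  CH3 → C:1 H:3
  CH2 → C:1 H:2
  CH2 → C:1 H:2
  CH2 → C:1 H:2
  CH2 → C:1 H:2
  CH(SH) → C:1 H:2 S:1
  CH2NH2 → C:1 H:4 N:1
Element totals:
  C: 7
  H: 17
  N: 1
  S: 1
Molecular formula: C7H17NS.
DoU = (2C + 2 + N − H − X) / 2 = (2·7 + 2 + 1 − 17 − 0) / 2 = 0.

0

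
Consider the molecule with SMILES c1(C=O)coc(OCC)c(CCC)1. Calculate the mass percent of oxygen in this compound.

26.34%

Atom tally by fragment:
  furan ring core → C:4 H:4 O:1
  (− 3 ring H displaced by substituents)
  + CHO → C:1 H:1 O:1
  + OC2H5 → C:2 H:5 O:1
  + CH2CH2CH3 → C:3 H:7
Element totals:
  C: 10
  H: 14
  O: 3
Molecular formula: C10H14O3.
Molar mass = 182.219 g/mol.
Mass from O: 3 × 15.999 = 47.997 g/mol.
%O = 47.997 / 182.219 × 100 = 26.34%.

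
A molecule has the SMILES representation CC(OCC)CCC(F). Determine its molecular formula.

Atom tally by fragment:
  CH3 → C:1 H:3
  CH(OC2H5) → C:3 H:6 O:1
  CH2 → C:1 H:2
  CH2 → C:1 H:2
  CH2F → C:1 H:2 F:1
Element totals:
  C: 7
  H: 15
  F: 1
  O: 1

C7H15FO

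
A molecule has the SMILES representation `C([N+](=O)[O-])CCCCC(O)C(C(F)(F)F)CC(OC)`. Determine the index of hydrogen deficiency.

1

Atom tally by fragment:
  O2NCH2 → C:1 H:2 N:1 O:2
  CH2 → C:1 H:2
  CH2 → C:1 H:2
  CH2 → C:1 H:2
  CH2 → C:1 H:2
  CH(OH) → C:1 H:2 O:1
  CH(CF3) → C:2 H:1 F:3
  CH2 → C:1 H:2
  CH2OCH3 → C:2 H:5 O:1
Element totals:
  C: 11
  H: 20
  F: 3
  N: 1
  O: 4
Molecular formula: C11H20F3NO4.
DoU = (2C + 2 + N − H − X) / 2 = (2·11 + 2 + 1 − 20 − 3) / 2 = 1.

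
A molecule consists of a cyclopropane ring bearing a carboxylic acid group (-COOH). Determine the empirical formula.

C2H3O

Atom tally by fragment:
  cyclopropane ring core → C:3 H:6
  (− 1 ring H displaced by substituents)
  + COOH → C:1 H:1 O:2
Element totals:
  C: 4
  H: 6
  O: 2
Molecular formula: C4H6O2.
gcd of subscripts = 2; dividing each by 2:
  C: 4/2 = 2
  H: 6/2 = 3
  O: 2/2 = 1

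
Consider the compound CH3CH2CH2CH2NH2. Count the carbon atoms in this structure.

4

Element totals:
  C: 4
  H: 11
  N: 1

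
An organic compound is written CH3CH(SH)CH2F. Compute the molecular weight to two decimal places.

94.15 g/mol

Element totals:
  C: 3
  H: 7
  F: 1
  S: 1
Molecular formula: C3H7FS.
  M = 3(12.011) + 7(1.008) + 18.998 + 32.06
    = 36.033 + 7.056 + 18.998 + 32.060 = 94.147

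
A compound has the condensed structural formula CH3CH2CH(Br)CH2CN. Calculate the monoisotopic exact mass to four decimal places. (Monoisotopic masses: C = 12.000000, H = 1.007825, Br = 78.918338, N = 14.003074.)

160.9840

Atom tally by fragment:
  CH3 → C:1 H:3
  CH2 → C:1 H:2
  CH(Br) → C:1 H:1 Br:1
  CH2CN → C:2 H:2 N:1
Element totals:
  C: 5
  H: 8
  Br: 1
  N: 1
Molecular formula: C5H8BrN.
  M = 5(12.0) + 8(1.007825) + 78.918338 + 14.003074
    = 60.000000 + 8.062600 + 78.918338 + 14.003074 = 160.984012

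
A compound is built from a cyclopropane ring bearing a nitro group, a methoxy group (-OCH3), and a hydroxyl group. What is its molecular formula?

Atom tally by fragment:
  cyclopropane ring core → C:3 H:6
  (− 3 ring H displaced by substituents)
  + NO2 → N:1 O:2
  + OCH3 → C:1 H:3 O:1
  + OH → O:1 H:1
Element totals:
  C: 4
  H: 7
  N: 1
  O: 4

C4H7NO4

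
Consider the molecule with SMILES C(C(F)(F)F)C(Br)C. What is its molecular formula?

Atom tally by fragment:
  F3CCH2 → C:2 H:2 F:3
  CH(Br) → C:1 H:1 Br:1
  CH3 → C:1 H:3
Element totals:
  C: 4
  H: 6
  Br: 1
  F: 3

C4H6BrF3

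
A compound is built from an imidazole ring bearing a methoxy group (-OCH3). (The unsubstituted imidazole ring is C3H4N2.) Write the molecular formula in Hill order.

Atom tally by fragment:
  imidazole ring core → C:3 H:4 N:2
  (− 1 ring H displaced by substituents)
  + OCH3 → C:1 H:3 O:1
Element totals:
  C: 4
  H: 6
  N: 2
  O: 1

C4H6N2O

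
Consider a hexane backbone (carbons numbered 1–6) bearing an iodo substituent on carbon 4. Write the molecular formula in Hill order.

Atom tally by fragment:
  CH3 → C:1 H:3
  CH2 → C:1 H:2
  CH2 → C:1 H:2
  CH(I) → C:1 H:1 I:1
  CH2 → C:1 H:2
  CH3 → C:1 H:3
Element totals:
  C: 6
  H: 13
  I: 1

C6H13I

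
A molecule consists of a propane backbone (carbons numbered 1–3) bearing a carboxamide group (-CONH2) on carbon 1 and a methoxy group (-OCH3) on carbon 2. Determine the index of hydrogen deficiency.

Atom tally by fragment:
  H2NOCCH2 → C:2 H:4 O:1 N:1
  CH(OCH3) → C:2 H:4 O:1
  CH3 → C:1 H:3
Element totals:
  C: 5
  H: 11
  N: 1
  O: 2
Molecular formula: C5H11NO2.
DoU = (2C + 2 + N − H − X) / 2 = (2·5 + 2 + 1 − 11 − 0) / 2 = 1.

1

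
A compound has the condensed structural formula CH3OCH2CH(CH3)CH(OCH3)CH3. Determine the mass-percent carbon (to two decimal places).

Element totals:
  C: 7
  H: 16
  O: 2
Molecular formula: C7H16O2.
Molar mass = 132.203 g/mol.
Mass from C: 7 × 12.011 = 84.077 g/mol.
%C = 84.077 / 132.203 × 100 = 63.60%.

63.60%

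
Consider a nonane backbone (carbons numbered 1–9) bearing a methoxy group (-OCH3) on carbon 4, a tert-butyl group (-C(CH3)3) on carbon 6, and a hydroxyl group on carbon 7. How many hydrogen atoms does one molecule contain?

30

Atom tally by fragment:
  CH3 → C:1 H:3
  CH2 → C:1 H:2
  CH2 → C:1 H:2
  CH(OCH3) → C:2 H:4 O:1
  CH2 → C:1 H:2
  CH(C(CH3)3) → C:5 H:10
  CH(OH) → C:1 H:2 O:1
  CH2 → C:1 H:2
  CH3 → C:1 H:3
Element totals:
  C: 14
  H: 30
  O: 2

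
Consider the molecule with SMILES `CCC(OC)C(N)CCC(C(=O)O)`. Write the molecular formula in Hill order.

Atom tally by fragment:
  CH3 → C:1 H:3
  CH2 → C:1 H:2
  CH(OCH3) → C:2 H:4 O:1
  CH(NH2) → C:1 H:3 N:1
  CH2 → C:1 H:2
  CH2 → C:1 H:2
  CH2COOH → C:2 H:3 O:2
Element totals:
  C: 9
  H: 19
  N: 1
  O: 3

C9H19NO3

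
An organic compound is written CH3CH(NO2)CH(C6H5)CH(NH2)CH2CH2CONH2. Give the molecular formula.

C13H19N3O3

Element totals:
  C: 13
  H: 19
  N: 3
  O: 3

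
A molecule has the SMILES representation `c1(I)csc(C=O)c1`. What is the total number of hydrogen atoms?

3

Atom tally by fragment:
  thiophene ring core → C:4 H:4 S:1
  (− 2 ring H displaced by substituents)
  + I → I:1
  + CHO → C:1 H:1 O:1
Element totals:
  C: 5
  H: 3
  I: 1
  O: 1
  S: 1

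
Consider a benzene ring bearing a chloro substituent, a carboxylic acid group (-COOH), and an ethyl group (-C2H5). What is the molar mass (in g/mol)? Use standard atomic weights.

Atom tally by fragment:
  benzene ring core → C:6 H:6
  (− 3 ring H displaced by substituents)
  + Cl → Cl:1
  + COOH → C:1 H:1 O:2
  + C2H5 → C:2 H:5
Element totals:
  C: 9
  H: 9
  Cl: 1
  O: 2
Molecular formula: C9H9ClO2.
  M = 9(12.011) + 9(1.008) + 35.45 + 2(15.999)
    = 108.099 + 9.072 + 35.450 + 31.998 = 184.619

184.62 g/mol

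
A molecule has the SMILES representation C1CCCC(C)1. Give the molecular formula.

C6H12

Atom tally by fragment:
  cyclopentane ring core → C:5 H:10
  (− 1 ring H displaced by substituents)
  + CH3 → C:1 H:3
Element totals:
  C: 6
  H: 12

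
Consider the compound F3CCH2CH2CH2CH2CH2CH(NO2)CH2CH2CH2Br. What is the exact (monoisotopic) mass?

319.0395

Atom tally by fragment:
  F3CCH2 → C:2 H:2 F:3
  CH2 → C:1 H:2
  CH2 → C:1 H:2
  CH2 → C:1 H:2
  CH2 → C:1 H:2
  CH(NO2) → C:1 H:1 N:1 O:2
  CH2 → C:1 H:2
  CH2 → C:1 H:2
  CH2Br → C:1 H:2 Br:1
Element totals:
  C: 10
  H: 17
  Br: 1
  F: 3
  N: 1
  O: 2
Molecular formula: C10H17BrF3NO2.
  M = 10(12.0) + 17(1.007825) + 78.918338 + 3(18.998403) + 14.003074 + 2(15.994915)
    = 120.000000 + 17.133025 + 78.918338 + 56.995209 + 14.003074 + 31.989830 = 319.039476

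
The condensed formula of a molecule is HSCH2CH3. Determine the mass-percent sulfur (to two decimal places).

51.60%

Atom tally by fragment:
  HSCH2 → C:1 H:3 S:1
  CH3 → C:1 H:3
Element totals:
  C: 2
  H: 6
  S: 1
Molecular formula: C2H6S.
Molar mass = 62.130 g/mol.
Mass from S: 1 × 32.06 = 32.060 g/mol.
%S = 32.060 / 62.130 × 100 = 51.60%.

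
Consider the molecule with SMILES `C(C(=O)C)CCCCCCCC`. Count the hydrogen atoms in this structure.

22

Atom tally by fragment:
  CH3COCH2 → C:3 H:5 O:1
  CH2 → C:1 H:2
  CH2 → C:1 H:2
  CH2 → C:1 H:2
  CH2 → C:1 H:2
  CH2 → C:1 H:2
  CH2 → C:1 H:2
  CH2 → C:1 H:2
  CH3 → C:1 H:3
Element totals:
  C: 11
  H: 22
  O: 1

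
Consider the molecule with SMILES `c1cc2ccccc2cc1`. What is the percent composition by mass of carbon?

93.71%

Atom tally by fragment:
  naphthalene ring system core → C:10 H:8
Element totals:
  C: 10
  H: 8
Molecular formula: C10H8.
Molar mass = 128.174 g/mol.
Mass from C: 10 × 12.011 = 120.110 g/mol.
%C = 120.110 / 128.174 × 100 = 93.71%.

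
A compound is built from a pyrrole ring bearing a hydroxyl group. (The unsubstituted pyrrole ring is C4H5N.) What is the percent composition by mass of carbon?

57.82%

Atom tally by fragment:
  pyrrole ring core → C:4 H:5 N:1
  (− 1 ring H displaced by substituents)
  + OH → O:1 H:1
Element totals:
  C: 4
  H: 5
  N: 1
  O: 1
Molecular formula: C4H5NO.
Molar mass = 83.090 g/mol.
Mass from C: 4 × 12.011 = 48.044 g/mol.
%C = 48.044 / 83.090 × 100 = 57.82%.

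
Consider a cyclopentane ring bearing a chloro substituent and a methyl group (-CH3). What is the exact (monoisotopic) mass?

118.0549

Atom tally by fragment:
  cyclopentane ring core → C:5 H:10
  (− 2 ring H displaced by substituents)
  + Cl → Cl:1
  + CH3 → C:1 H:3
Element totals:
  C: 6
  H: 11
  Cl: 1
Molecular formula: C6H11Cl.
  M = 6(12.0) + 11(1.007825) + 34.968853
    = 72.000000 + 11.086075 + 34.968853 = 118.054928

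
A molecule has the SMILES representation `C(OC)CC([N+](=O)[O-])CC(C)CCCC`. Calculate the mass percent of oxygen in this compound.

22.09%

Atom tally by fragment:
  CH3OCH2 → C:2 H:5 O:1
  CH2 → C:1 H:2
  CH(NO2) → C:1 H:1 N:1 O:2
  CH2 → C:1 H:2
  CH(CH3) → C:2 H:4
  CH2 → C:1 H:2
  CH2 → C:1 H:2
  CH2 → C:1 H:2
  CH3 → C:1 H:3
Element totals:
  C: 11
  H: 23
  N: 1
  O: 3
Molecular formula: C11H23NO3.
Molar mass = 217.309 g/mol.
Mass from O: 3 × 15.999 = 47.997 g/mol.
%O = 47.997 / 217.309 × 100 = 22.09%.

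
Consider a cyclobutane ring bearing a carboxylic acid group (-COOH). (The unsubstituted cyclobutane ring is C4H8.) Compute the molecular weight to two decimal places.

100.12 g/mol

Atom tally by fragment:
  cyclobutane ring core → C:4 H:8
  (− 1 ring H displaced by substituents)
  + COOH → C:1 H:1 O:2
Element totals:
  C: 5
  H: 8
  O: 2
Molecular formula: C5H8O2.
  M = 5(12.011) + 8(1.008) + 2(15.999)
    = 60.055 + 8.064 + 31.998 = 100.117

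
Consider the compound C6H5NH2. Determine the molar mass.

Atom tally by fragment:
  benzene ring core → C:6 H:6
  (− 1 ring H displaced by substituents)
  + NH2 → N:1 H:2
Element totals:
  C: 6
  H: 7
  N: 1
Molecular formula: C6H7N.
  M = 6(12.011) + 7(1.008) + 14.007
    = 72.066 + 7.056 + 14.007 = 93.129

93.13 g/mol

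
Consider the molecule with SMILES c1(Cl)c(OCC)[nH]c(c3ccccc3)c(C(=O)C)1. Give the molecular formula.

C14H14ClNO2

Atom tally by fragment:
  pyrrole ring core → C:4 H:5 N:1
  (− 4 ring H displaced by substituents)
  + Cl → Cl:1
  + OC2H5 → C:2 H:5 O:1
  + C6H5 → C:6 H:5
  + COCH3 → C:2 H:3 O:1
Element totals:
  C: 14
  H: 14
  Cl: 1
  N: 1
  O: 2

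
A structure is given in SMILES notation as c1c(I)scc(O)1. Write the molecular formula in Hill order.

Atom tally by fragment:
  thiophene ring core → C:4 H:4 S:1
  (− 2 ring H displaced by substituents)
  + I → I:1
  + OH → O:1 H:1
Element totals:
  C: 4
  H: 3
  I: 1
  O: 1
  S: 1

C4H3IOS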